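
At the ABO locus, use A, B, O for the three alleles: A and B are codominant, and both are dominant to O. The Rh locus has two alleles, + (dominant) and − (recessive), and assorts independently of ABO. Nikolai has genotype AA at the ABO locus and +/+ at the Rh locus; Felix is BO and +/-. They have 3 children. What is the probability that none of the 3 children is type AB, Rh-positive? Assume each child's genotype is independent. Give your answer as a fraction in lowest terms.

ABO cross AA × BO → 1/2 A, 1/2 AB.
Rh cross +/+ × +/- → 1 Rh+; so P(type AB, Rh-positive) = 1/2 × 1 = 1/2 per child.
P(not type AB, Rh-positive) = 1/2 for one child; (1/2)^3 = 1/8.

1/8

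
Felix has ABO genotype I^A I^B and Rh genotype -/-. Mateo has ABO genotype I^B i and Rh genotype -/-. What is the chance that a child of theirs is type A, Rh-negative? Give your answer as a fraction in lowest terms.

ABO cross I^A I^B × I^B i → offspring phenotypes: 1/4 A, 1/2 B, 1/4 AB.
Rh cross -/- × -/- → 1 Rh-.
Independent loci: P(type A, Rh-negative) = 1/4 × 1 = 1/4.

1/4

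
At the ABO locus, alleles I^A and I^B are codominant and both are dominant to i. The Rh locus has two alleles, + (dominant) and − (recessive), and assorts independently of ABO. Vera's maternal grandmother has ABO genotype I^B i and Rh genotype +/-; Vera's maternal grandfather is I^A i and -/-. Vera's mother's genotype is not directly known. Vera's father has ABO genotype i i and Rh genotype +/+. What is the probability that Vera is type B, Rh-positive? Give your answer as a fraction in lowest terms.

1/4

Vera's mother's ABO genotype from I^B i × I^A i: 1/4 I^A I^B, 1/4 I^A i, 1/4 I^B i, 1/4 i i.
Crossing each possibility with the father i i and summing P(type B): 1/4·1/2 + 1/4·0 + 1/4·1/2 + 1/4·0 = 1/4.
Similarly for Rh via the mother's Rh distribution: P(Rh+) = 1.
Independent loci: 1/4 × 1 = 1/4.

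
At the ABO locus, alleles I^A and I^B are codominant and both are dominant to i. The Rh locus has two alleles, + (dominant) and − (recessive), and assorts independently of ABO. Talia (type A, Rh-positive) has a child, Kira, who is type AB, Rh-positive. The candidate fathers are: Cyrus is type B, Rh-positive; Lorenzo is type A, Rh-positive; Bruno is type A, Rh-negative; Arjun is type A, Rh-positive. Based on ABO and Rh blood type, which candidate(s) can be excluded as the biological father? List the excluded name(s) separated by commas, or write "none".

Lorenzo, Bruno, Arjun

A candidate is excluded only if no genotype consistent with his phenotype could produce a type AB, Rh-positive child with a type A, Rh-positive mother.
Lorenzo (type A, Rh+): no genotype consistent with that phenotype can produce a type-AB Rh+ child with a type-A mother.
Bruno (type A, Rh-): no genotype consistent with that phenotype can produce a type-AB Rh+ child with a type-A mother.
Arjun (type A, Rh+): no genotype consistent with that phenotype can produce a type-AB Rh+ child with a type-A mother.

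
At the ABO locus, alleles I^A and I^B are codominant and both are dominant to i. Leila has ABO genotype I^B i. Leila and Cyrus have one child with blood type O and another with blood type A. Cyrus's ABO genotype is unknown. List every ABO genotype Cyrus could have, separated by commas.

I^A i

For each candidate genotype of Cyrus, check whether crossing it with I^B i can produce every observed child phenotype.
  I^A I^A → possible child types {A, AB} ✗
  I^A I^B → possible child types {A, B, AB} ✗
  I^A i → possible child types {O, A, B, AB} ✓
  I^B I^B → possible child types {B} ✗
  I^B i → possible child types {O, B} ✗
  i i → possible child types {O, B} ✗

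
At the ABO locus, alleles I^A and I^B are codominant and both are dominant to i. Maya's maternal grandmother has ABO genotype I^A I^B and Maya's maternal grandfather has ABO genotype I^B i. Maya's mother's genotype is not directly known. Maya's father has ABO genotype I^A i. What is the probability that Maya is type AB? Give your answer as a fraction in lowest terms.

1/4

Maya's mother's ABO genotype from I^A I^B × I^B i: 1/4 I^A I^B, 1/4 I^A i, 1/4 I^B I^B, 1/4 I^B i.
Crossing each possibility with the father I^A i and summing P(type AB): 1/4·1/4 + 1/4·0 + 1/4·1/2 + 1/4·1/4 = 1/4.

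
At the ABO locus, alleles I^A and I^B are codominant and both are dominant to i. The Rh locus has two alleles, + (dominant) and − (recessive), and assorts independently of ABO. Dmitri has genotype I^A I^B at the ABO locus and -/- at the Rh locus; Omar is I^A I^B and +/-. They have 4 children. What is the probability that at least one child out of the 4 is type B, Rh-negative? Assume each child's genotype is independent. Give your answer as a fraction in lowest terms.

1695/4096

ABO cross I^A I^B × I^A I^B → 1/4 A, 1/4 B, 1/2 AB.
Rh cross -/- × +/- → 1/2 Rh+, 1/2 Rh-; so P(type B, Rh-negative) = 1/4 × 1/2 = 1/8 per child.
P(none) = (7/8)^4 = 2401/4096; P(at least one) = 1 − 2401/4096 = 1695/4096.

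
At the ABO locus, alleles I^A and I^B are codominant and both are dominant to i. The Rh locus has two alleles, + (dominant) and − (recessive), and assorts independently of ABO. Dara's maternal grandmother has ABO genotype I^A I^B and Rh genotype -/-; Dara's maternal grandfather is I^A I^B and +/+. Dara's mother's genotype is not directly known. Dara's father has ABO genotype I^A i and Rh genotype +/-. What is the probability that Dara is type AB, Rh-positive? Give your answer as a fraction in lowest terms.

3/16

Dara's mother's ABO genotype from I^A I^B × I^A I^B: 1/4 I^A I^A, 1/2 I^A I^B, 1/4 I^B I^B.
Crossing each possibility with the father I^A i and summing P(type AB): 1/4·0 + 1/2·1/4 + 1/4·1/2 = 1/4.
Similarly for Rh via the mother's Rh distribution: P(Rh+) = 3/4.
Independent loci: 1/4 × 3/4 = 3/16.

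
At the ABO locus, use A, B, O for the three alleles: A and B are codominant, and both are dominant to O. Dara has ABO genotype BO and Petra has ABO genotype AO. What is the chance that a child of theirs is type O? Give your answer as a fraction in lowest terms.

ABO cross BO × AO → offspring phenotypes: 1/4 O, 1/4 A, 1/4 B, 1/4 AB.
So P(type O) = 1/4.

1/4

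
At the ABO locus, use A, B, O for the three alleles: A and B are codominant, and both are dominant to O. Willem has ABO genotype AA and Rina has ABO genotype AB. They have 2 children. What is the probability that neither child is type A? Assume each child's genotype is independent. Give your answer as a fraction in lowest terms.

1/4

ABO cross AA × AB → 1/2 A, 1/2 AB.
So P(type A) = 1/2 per child.
P(not type A) = 1/2 for one child; (1/2)^2 = 1/4.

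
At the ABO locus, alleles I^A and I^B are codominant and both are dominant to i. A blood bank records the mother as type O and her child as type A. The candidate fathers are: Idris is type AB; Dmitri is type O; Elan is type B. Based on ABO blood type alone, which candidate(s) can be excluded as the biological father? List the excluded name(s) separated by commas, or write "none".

Dmitri, Elan

A candidate is excluded only if no genotype consistent with his phenotype could produce a type A child with a type O mother.
Dmitri (type O): no genotype consistent with that phenotype can produce a type-A child with a type-O mother.
Elan (type B): no genotype consistent with that phenotype can produce a type-A child with a type-O mother.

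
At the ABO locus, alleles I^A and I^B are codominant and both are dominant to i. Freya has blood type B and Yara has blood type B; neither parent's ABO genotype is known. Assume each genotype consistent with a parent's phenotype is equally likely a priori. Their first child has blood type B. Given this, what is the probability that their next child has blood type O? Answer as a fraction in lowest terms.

1/20

Possible genotypes: Freya ∈ {I^B I^B, I^B i}; Yara ∈ {I^B I^B, I^B i}.
Weight each parental genotype pair by prior × P(type-B child):
  I^B I^B × I^B I^B: posterior weight 4/15; P(next child type O) = 0.
  I^B I^B × I^B i: posterior weight 4/15; P(next child type O) = 0.
  I^B i × I^B I^B: posterior weight 4/15; P(next child type O) = 0.
  I^B i × I^B i: posterior weight 1/5; P(next child type O) = 1/4.
Weighted sum = 1/20.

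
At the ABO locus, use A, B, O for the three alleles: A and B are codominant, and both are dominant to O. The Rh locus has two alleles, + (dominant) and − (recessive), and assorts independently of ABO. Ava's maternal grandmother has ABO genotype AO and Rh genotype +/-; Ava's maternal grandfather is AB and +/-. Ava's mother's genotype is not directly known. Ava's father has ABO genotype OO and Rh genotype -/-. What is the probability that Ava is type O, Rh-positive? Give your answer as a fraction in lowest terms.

Ava's mother's ABO genotype from AO × AB: 1/4 AA, 1/4 AB, 1/4 AO, 1/4 BO.
Crossing each possibility with the father OO and summing P(type O): 1/4·0 + 1/4·0 + 1/4·1/2 + 1/4·1/2 = 1/4.
Similarly for Rh via the mother's Rh distribution: P(Rh+) = 1/2.
Independent loci: 1/4 × 1/2 = 1/8.

1/8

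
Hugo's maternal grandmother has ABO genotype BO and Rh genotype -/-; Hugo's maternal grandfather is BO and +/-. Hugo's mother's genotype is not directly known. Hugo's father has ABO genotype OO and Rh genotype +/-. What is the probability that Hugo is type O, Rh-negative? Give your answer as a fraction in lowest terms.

3/16

Hugo's mother's ABO genotype from BO × BO: 1/4 BB, 1/2 BO, 1/4 OO.
Crossing each possibility with the father OO and summing P(type O): 1/4·0 + 1/2·1/2 + 1/4·1 = 1/2.
Similarly for Rh via the mother's Rh distribution: P(Rh-) = 3/8.
Independent loci: 1/2 × 3/8 = 3/16.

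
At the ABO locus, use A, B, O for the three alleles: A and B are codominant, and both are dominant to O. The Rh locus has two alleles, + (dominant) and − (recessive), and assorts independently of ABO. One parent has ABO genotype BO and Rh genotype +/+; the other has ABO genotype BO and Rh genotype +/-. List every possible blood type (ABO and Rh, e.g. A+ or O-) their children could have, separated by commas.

O+, B+

Gametes from BO × BO give offspring ABO genotypes BB, BO, OO, i.e. phenotypes O, B.
Rh cross +/+ × +/- → phenotypes Rh+.
Combining independently: O+, B+.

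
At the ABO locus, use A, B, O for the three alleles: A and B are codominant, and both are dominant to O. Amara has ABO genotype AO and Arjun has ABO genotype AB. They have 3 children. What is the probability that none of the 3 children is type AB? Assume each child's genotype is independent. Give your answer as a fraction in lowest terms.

ABO cross AO × AB → 1/2 A, 1/4 B, 1/4 AB.
So P(type AB) = 1/4 per child.
P(not type AB) = 3/4 for one child; (3/4)^3 = 27/64.

27/64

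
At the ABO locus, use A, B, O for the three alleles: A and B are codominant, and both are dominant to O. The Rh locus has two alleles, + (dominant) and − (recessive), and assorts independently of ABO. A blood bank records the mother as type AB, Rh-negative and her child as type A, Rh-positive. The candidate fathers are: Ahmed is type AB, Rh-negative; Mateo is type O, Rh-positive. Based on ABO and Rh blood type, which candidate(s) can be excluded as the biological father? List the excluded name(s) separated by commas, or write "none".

Ahmed

A candidate is excluded only if no genotype consistent with his phenotype could produce a type A, Rh-positive child with a type AB, Rh-negative mother.
Ahmed (type AB, Rh-): no genotype consistent with that phenotype can produce a type-A Rh+ child with a type-AB mother.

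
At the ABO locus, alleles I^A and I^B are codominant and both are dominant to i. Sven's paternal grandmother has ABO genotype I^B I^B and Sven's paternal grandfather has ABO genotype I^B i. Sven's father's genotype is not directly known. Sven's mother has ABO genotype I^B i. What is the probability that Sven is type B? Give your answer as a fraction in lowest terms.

Sven's father's ABO genotype from I^B I^B × I^B i: 1/2 I^B I^B, 1/2 I^B i.
Crossing each possibility with the mother I^B i and summing P(type B): 1/2·1 + 1/2·3/4 = 7/8.

7/8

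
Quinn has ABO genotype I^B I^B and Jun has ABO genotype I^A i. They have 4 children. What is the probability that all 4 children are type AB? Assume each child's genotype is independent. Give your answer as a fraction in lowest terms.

ABO cross I^B I^B × I^A i → 1/2 B, 1/2 AB.
So P(type AB) = 1/2 per child.
All 4 independent: (1/2)^4 = 1/16.

1/16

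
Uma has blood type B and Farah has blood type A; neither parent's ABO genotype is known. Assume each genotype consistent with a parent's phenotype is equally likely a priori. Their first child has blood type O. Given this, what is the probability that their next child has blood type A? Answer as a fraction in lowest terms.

1/4

Possible genotypes: Uma ∈ {BB, BO}; Farah ∈ {AA, AO}.
Weight each parental genotype pair by prior × P(type-O child):
  BO × AO: posterior weight 1; P(next child type A) = 1/4.
Weighted sum = 1/4.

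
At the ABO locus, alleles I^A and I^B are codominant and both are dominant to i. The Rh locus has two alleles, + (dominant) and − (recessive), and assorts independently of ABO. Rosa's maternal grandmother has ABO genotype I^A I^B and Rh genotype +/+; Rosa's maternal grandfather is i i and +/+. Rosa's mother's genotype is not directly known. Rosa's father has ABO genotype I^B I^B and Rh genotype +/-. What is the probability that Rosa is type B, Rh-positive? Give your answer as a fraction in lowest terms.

3/4

Rosa's mother's ABO genotype from I^A I^B × i i: 1/2 I^A i, 1/2 I^B i.
Crossing each possibility with the father I^B I^B and summing P(type B): 1/2·1/2 + 1/2·1 = 3/4.
Similarly for Rh via the mother's Rh distribution: P(Rh+) = 1.
Independent loci: 3/4 × 1 = 3/4.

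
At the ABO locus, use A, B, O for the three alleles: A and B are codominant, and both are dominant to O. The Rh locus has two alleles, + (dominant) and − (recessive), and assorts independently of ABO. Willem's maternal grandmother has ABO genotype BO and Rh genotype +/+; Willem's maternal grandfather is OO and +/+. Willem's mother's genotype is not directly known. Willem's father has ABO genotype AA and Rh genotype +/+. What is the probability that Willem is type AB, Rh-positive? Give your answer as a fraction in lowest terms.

Willem's mother's ABO genotype from BO × OO: 1/2 BO, 1/2 OO.
Crossing each possibility with the father AA and summing P(type AB): 1/2·1/2 + 1/2·0 = 1/4.
Similarly for Rh via the mother's Rh distribution: P(Rh+) = 1.
Independent loci: 1/4 × 1 = 1/4.

1/4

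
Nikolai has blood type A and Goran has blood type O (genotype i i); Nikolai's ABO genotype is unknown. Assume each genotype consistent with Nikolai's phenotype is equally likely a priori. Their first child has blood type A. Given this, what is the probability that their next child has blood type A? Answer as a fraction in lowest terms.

5/6

Possible genotypes: Nikolai ∈ {I^A I^A, I^A i}; Goran ∈ {i i}.
Weight each parental genotype pair by prior × P(type-A child):
  I^A I^A × i i: posterior weight 2/3; P(next child type A) = 1.
  I^A i × i i: posterior weight 1/3; P(next child type A) = 1/2.
Weighted sum = 5/6.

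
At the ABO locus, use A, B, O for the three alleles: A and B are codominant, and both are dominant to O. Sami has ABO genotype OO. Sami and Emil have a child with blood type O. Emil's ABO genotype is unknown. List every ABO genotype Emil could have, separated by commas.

AO, BO, OO

For each candidate genotype of Emil, check whether crossing it with OO can produce every observed child phenotype.
  AA → possible child types {A} ✗
  AB → possible child types {A, B} ✗
  AO → possible child types {O, A} ✓
  BB → possible child types {B} ✗
  BO → possible child types {O, B} ✓
  OO → possible child types {O} ✓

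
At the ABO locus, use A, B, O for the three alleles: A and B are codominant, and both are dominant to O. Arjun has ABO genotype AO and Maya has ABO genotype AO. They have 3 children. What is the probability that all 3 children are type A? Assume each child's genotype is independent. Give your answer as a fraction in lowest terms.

ABO cross AO × AO → 1/4 O, 3/4 A.
So P(type A) = 3/4 per child.
All 3 independent: (3/4)^3 = 27/64.

27/64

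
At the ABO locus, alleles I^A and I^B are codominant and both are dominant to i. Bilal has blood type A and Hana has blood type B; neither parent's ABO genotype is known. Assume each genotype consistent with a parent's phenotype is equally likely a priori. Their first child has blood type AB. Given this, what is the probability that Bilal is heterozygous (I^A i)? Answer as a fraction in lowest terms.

1/3

Possible genotypes: Bilal ∈ {I^A I^A, I^A i}; Hana ∈ {I^B I^B, I^B i}.
Weight each parental genotype pair by prior × P(type-AB child):
  I^A I^A × I^B I^B: posterior weight 4/9.
  I^A I^A × I^B i: posterior weight 2/9.
  I^A i × I^B I^B: posterior weight 2/9.
  I^A i × I^B i: posterior weight 1/9.
Sum the posterior weight over pairs where Bilal is I^A i: 1/3.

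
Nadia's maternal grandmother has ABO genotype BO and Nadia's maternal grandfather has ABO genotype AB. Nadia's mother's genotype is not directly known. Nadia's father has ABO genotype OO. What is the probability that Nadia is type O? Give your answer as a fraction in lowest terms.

Nadia's mother's ABO genotype from BO × AB: 1/4 AB, 1/4 AO, 1/4 BB, 1/4 BO.
Crossing each possibility with the father OO and summing P(type O): 1/4·0 + 1/4·1/2 + 1/4·0 + 1/4·1/2 = 1/4.

1/4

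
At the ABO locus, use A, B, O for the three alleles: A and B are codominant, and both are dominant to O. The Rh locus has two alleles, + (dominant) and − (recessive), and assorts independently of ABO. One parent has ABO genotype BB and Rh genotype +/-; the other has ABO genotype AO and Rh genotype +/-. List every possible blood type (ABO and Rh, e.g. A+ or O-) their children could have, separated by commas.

Gametes from BB × AO give offspring ABO genotypes AB, BO, i.e. phenotypes B, AB.
Rh cross +/- × +/- → phenotypes Rh+, Rh-.
Combining independently: B+, B-, AB+, AB-.

B+, B-, AB+, AB-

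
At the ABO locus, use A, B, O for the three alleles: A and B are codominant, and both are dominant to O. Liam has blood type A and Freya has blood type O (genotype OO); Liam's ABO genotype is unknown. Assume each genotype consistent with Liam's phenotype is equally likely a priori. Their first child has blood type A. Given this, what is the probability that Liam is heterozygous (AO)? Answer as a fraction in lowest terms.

1/3

Possible genotypes: Liam ∈ {AA, AO}; Freya ∈ {OO}.
Weight each parental genotype pair by prior × P(type-A child):
  AA × OO: posterior weight 2/3.
  AO × OO: posterior weight 1/3.
Sum the posterior weight over pairs where Liam is AO: 1/3.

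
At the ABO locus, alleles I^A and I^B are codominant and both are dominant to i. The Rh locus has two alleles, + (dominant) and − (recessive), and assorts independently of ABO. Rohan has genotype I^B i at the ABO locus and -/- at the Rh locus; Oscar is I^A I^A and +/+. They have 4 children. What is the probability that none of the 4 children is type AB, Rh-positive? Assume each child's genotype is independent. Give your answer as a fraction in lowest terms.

ABO cross I^B i × I^A I^A → 1/2 A, 1/2 AB.
Rh cross -/- × +/+ → 1 Rh+; so P(type AB, Rh-positive) = 1/2 × 1 = 1/2 per child.
P(not type AB, Rh-positive) = 1/2 for one child; (1/2)^4 = 1/16.

1/16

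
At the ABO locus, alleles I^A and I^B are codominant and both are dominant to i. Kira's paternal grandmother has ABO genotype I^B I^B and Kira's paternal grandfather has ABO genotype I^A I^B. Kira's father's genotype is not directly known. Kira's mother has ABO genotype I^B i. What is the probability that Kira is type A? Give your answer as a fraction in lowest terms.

1/8

Kira's father's ABO genotype from I^B I^B × I^A I^B: 1/2 I^A I^B, 1/2 I^B I^B.
Crossing each possibility with the mother I^B i and summing P(type A): 1/2·1/4 + 1/2·0 = 1/8.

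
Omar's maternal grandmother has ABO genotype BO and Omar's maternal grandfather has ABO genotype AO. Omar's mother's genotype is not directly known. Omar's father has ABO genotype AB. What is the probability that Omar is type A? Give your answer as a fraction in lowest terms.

3/8

Omar's mother's ABO genotype from BO × AO: 1/4 AB, 1/4 AO, 1/4 BO, 1/4 OO.
Crossing each possibility with the father AB and summing P(type A): 1/4·1/4 + 1/4·1/2 + 1/4·1/4 + 1/4·1/2 = 3/8.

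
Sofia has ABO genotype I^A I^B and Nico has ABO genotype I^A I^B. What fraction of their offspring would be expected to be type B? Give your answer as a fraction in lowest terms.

ABO cross I^A I^B × I^A I^B → offspring phenotypes: 1/4 A, 1/4 B, 1/2 AB.
So P(type B) = 1/4.

1/4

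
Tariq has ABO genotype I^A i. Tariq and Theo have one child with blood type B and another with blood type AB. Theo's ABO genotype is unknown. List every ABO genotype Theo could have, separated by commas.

For each candidate genotype of Theo, check whether crossing it with I^A i can produce every observed child phenotype.
  I^A I^A → possible child types {A} ✗
  I^A I^B → possible child types {A, B, AB} ✓
  I^A i → possible child types {O, A} ✗
  I^B I^B → possible child types {B, AB} ✓
  I^B i → possible child types {O, A, B, AB} ✓
  i i → possible child types {O, A} ✗

I^A I^B, I^B I^B, I^B i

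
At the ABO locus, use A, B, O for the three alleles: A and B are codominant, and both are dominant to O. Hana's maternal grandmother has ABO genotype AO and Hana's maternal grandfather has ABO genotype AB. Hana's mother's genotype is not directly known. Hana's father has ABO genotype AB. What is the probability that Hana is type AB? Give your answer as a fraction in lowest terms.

Hana's mother's ABO genotype from AO × AB: 1/4 AA, 1/4 AB, 1/4 AO, 1/4 BO.
Crossing each possibility with the father AB and summing P(type AB): 1/4·1/2 + 1/4·1/2 + 1/4·1/4 + 1/4·1/4 = 3/8.

3/8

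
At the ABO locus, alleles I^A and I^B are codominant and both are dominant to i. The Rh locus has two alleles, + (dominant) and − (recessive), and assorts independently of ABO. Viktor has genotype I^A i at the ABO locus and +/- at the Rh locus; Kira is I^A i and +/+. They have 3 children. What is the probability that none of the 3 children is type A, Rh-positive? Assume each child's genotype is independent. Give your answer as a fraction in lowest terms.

ABO cross I^A i × I^A i → 1/4 O, 3/4 A.
Rh cross +/- × +/+ → 1 Rh+; so P(type A, Rh-positive) = 3/4 × 1 = 3/4 per child.
P(not type A, Rh-positive) = 1/4 for one child; (1/4)^3 = 1/64.

1/64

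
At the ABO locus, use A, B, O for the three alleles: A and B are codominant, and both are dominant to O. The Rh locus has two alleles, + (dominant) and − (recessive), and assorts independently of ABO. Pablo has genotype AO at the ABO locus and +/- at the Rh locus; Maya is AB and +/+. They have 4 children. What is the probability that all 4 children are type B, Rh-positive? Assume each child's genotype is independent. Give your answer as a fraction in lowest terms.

1/256

ABO cross AO × AB → 1/2 A, 1/4 B, 1/4 AB.
Rh cross +/- × +/+ → 1 Rh+; so P(type B, Rh-positive) = 1/4 × 1 = 1/4 per child.
All 4 independent: (1/4)^4 = 1/256.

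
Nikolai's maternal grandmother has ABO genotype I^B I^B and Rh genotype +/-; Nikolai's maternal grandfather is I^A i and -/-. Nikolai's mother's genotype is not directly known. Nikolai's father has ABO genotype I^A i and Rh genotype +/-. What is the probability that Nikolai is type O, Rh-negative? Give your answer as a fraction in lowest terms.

3/64

Nikolai's mother's ABO genotype from I^B I^B × I^A i: 1/2 I^A I^B, 1/2 I^B i.
Crossing each possibility with the father I^A i and summing P(type O): 1/2·0 + 1/2·1/4 = 1/8.
Similarly for Rh via the mother's Rh distribution: P(Rh-) = 3/8.
Independent loci: 1/8 × 3/8 = 3/64.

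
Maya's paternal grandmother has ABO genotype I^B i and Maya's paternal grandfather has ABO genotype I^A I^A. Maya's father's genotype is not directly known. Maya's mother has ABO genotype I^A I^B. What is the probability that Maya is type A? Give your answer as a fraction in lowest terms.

3/8

Maya's father's ABO genotype from I^B i × I^A I^A: 1/2 I^A I^B, 1/2 I^A i.
Crossing each possibility with the mother I^A I^B and summing P(type A): 1/2·1/4 + 1/2·1/2 = 3/8.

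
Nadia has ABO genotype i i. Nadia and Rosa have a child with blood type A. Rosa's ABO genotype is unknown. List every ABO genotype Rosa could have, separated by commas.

I^A I^A, I^A I^B, I^A i

For each candidate genotype of Rosa, check whether crossing it with i i can produce every observed child phenotype.
  I^A I^A → possible child types {A} ✓
  I^A I^B → possible child types {A, B} ✓
  I^A i → possible child types {O, A} ✓
  I^B I^B → possible child types {B} ✗
  I^B i → possible child types {O, B} ✗
  i i → possible child types {O} ✗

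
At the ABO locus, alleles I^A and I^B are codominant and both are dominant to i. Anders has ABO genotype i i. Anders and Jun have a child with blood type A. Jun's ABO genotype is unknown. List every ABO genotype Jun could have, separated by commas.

I^A I^A, I^A I^B, I^A i

For each candidate genotype of Jun, check whether crossing it with i i can produce every observed child phenotype.
  I^A I^A → possible child types {A} ✓
  I^A I^B → possible child types {A, B} ✓
  I^A i → possible child types {O, A} ✓
  I^B I^B → possible child types {B} ✗
  I^B i → possible child types {O, B} ✗
  i i → possible child types {O} ✗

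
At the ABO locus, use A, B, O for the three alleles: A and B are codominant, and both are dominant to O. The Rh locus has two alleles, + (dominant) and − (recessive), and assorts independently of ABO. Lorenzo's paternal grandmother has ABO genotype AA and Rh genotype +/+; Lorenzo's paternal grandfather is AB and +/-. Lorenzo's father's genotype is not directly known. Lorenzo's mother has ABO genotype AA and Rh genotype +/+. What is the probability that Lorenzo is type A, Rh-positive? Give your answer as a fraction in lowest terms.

3/4

Lorenzo's father's ABO genotype from AA × AB: 1/2 AA, 1/2 AB.
Crossing each possibility with the mother AA and summing P(type A): 1/2·1 + 1/2·1/2 = 3/4.
Similarly for Rh via the father's Rh distribution: P(Rh+) = 1.
Independent loci: 3/4 × 1 = 3/4.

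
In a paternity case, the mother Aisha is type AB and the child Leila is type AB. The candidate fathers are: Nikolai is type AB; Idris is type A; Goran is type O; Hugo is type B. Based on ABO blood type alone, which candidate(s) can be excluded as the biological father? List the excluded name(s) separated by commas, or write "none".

A candidate is excluded only if no genotype consistent with his phenotype could produce a type AB child with a type AB mother.
Goran (type O): no genotype consistent with that phenotype can produce a type-AB child with a type-AB mother.

Goran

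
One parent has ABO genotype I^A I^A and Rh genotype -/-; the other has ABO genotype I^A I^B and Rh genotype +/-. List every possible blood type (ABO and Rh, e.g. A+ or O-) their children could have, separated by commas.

Gametes from I^A I^A × I^A I^B give offspring ABO genotypes I^A I^A, I^A I^B, i.e. phenotypes A, AB.
Rh cross -/- × +/- → phenotypes Rh+, Rh-.
Combining independently: A+, A-, AB+, AB-.

A+, A-, AB+, AB-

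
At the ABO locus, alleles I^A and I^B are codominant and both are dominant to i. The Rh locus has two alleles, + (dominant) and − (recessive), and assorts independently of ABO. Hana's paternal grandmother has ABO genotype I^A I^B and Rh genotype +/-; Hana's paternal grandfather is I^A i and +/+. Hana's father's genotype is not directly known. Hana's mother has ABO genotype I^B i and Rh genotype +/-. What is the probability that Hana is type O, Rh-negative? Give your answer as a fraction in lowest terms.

1/64

Hana's father's ABO genotype from I^A I^B × I^A i: 1/4 I^A I^A, 1/4 I^A I^B, 1/4 I^A i, 1/4 I^B i.
Crossing each possibility with the mother I^B i and summing P(type O): 1/4·0 + 1/4·0 + 1/4·1/4 + 1/4·1/4 = 1/8.
Similarly for Rh via the father's Rh distribution: P(Rh-) = 1/8.
Independent loci: 1/8 × 1/8 = 1/64.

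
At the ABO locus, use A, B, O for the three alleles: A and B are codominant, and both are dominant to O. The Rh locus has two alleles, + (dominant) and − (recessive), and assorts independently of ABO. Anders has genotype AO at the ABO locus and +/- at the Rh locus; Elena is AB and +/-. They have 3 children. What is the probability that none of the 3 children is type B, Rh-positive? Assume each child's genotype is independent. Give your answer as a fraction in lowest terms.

2197/4096

ABO cross AO × AB → 1/2 A, 1/4 B, 1/4 AB.
Rh cross +/- × +/- → 3/4 Rh+, 1/4 Rh-; so P(type B, Rh-positive) = 1/4 × 3/4 = 3/16 per child.
P(not type B, Rh-positive) = 13/16 for one child; (13/16)^3 = 2197/4096.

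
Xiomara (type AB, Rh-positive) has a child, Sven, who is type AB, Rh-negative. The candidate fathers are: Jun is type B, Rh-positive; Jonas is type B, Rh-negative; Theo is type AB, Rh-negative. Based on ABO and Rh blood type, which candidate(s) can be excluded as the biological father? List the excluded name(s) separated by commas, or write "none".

none

A candidate is excluded only if no genotype consistent with his phenotype could produce a type AB, Rh-negative child with a type AB, Rh-positive mother.
Every candidate has at least one consistent genotype combination, so none can be excluded.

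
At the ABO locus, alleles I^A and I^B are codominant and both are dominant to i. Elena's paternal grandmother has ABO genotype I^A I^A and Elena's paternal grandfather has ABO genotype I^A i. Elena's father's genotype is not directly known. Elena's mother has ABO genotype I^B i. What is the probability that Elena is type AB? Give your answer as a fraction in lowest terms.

Elena's father's ABO genotype from I^A I^A × I^A i: 1/2 I^A I^A, 1/2 I^A i.
Crossing each possibility with the mother I^B i and summing P(type AB): 1/2·1/2 + 1/2·1/4 = 3/8.

3/8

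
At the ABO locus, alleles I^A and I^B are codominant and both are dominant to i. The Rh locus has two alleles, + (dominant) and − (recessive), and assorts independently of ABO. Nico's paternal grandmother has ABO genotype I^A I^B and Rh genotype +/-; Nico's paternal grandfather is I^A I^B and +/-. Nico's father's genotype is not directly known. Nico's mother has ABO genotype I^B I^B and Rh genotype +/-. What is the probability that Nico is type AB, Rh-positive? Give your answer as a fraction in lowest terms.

3/8

Nico's father's ABO genotype from I^A I^B × I^A I^B: 1/4 I^A I^A, 1/2 I^A I^B, 1/4 I^B I^B.
Crossing each possibility with the mother I^B I^B and summing P(type AB): 1/4·1 + 1/2·1/2 + 1/4·0 = 1/2.
Similarly for Rh via the father's Rh distribution: P(Rh+) = 3/4.
Independent loci: 1/2 × 3/4 = 3/8.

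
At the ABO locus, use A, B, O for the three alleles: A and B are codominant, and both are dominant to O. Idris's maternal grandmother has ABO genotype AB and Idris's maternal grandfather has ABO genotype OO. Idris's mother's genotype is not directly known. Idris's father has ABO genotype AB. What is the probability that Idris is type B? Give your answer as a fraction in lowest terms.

3/8

Idris's mother's ABO genotype from AB × OO: 1/2 AO, 1/2 BO.
Crossing each possibility with the father AB and summing P(type B): 1/2·1/4 + 1/2·1/2 = 3/8.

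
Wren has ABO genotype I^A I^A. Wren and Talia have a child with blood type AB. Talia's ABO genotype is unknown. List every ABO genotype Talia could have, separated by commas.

I^A I^B, I^B I^B, I^B i

For each candidate genotype of Talia, check whether crossing it with I^A I^A can produce every observed child phenotype.
  I^A I^A → possible child types {A} ✗
  I^A I^B → possible child types {A, AB} ✓
  I^A i → possible child types {A} ✗
  I^B I^B → possible child types {AB} ✓
  I^B i → possible child types {A, AB} ✓
  i i → possible child types {A} ✗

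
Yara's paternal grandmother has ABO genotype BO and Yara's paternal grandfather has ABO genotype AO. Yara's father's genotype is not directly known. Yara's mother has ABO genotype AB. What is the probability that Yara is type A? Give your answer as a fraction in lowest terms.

Yara's father's ABO genotype from BO × AO: 1/4 AB, 1/4 AO, 1/4 BO, 1/4 OO.
Crossing each possibility with the mother AB and summing P(type A): 1/4·1/4 + 1/4·1/2 + 1/4·1/4 + 1/4·1/2 = 3/8.

3/8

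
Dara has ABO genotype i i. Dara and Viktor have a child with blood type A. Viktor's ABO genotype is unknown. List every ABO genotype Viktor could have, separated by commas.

For each candidate genotype of Viktor, check whether crossing it with i i can produce every observed child phenotype.
  I^A I^A → possible child types {A} ✓
  I^A I^B → possible child types {A, B} ✓
  I^A i → possible child types {O, A} ✓
  I^B I^B → possible child types {B} ✗
  I^B i → possible child types {O, B} ✗
  i i → possible child types {O} ✗

I^A I^A, I^A I^B, I^A i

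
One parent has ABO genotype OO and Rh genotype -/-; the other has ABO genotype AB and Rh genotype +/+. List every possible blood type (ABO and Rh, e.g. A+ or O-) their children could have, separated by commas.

A+, B+

Gametes from OO × AB give offspring ABO genotypes AO, BO, i.e. phenotypes A, B.
Rh cross -/- × +/+ → phenotypes Rh+.
Combining independently: A+, B+.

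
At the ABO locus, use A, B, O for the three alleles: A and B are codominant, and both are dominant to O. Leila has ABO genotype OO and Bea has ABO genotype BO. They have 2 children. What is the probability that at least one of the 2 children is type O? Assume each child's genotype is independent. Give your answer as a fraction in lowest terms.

ABO cross OO × BO → 1/2 O, 1/2 B.
So P(type O) = 1/2 per child.
P(none) = (1/2)^2 = 1/4; P(at least one) = 1 − 1/4 = 3/4.

3/4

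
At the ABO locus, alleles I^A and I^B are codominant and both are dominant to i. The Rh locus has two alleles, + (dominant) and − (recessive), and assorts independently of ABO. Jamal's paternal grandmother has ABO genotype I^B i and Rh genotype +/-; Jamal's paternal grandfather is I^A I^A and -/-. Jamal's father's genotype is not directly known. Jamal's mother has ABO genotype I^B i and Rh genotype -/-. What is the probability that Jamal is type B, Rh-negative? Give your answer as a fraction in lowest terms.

9/32

Jamal's father's ABO genotype from I^B i × I^A I^A: 1/2 I^A I^B, 1/2 I^A i.
Crossing each possibility with the mother I^B i and summing P(type B): 1/2·1/2 + 1/2·1/4 = 3/8.
Similarly for Rh via the father's Rh distribution: P(Rh-) = 3/4.
Independent loci: 3/8 × 3/4 = 9/32.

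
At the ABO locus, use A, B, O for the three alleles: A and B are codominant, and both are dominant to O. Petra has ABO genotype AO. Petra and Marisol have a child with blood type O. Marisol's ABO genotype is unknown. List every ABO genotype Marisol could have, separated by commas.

AO, BO, OO

For each candidate genotype of Marisol, check whether crossing it with AO can produce every observed child phenotype.
  AA → possible child types {A} ✗
  AB → possible child types {A, B, AB} ✗
  AO → possible child types {O, A} ✓
  BB → possible child types {B, AB} ✗
  BO → possible child types {O, A, B, AB} ✓
  OO → possible child types {O, A} ✓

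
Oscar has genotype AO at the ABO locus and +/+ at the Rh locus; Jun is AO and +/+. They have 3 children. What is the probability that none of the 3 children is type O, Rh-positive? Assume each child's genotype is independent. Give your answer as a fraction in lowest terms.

ABO cross AO × AO → 1/4 O, 3/4 A.
Rh cross +/+ × +/+ → 1 Rh+; so P(type O, Rh-positive) = 1/4 × 1 = 1/4 per child.
P(not type O, Rh-positive) = 3/4 for one child; (3/4)^3 = 27/64.

27/64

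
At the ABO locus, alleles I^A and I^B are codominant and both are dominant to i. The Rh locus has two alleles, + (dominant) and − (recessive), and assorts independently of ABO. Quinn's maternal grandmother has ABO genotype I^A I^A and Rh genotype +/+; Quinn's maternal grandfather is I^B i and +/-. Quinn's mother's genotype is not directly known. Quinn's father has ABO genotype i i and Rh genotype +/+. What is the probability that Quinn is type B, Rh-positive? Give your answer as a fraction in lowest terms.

1/4

Quinn's mother's ABO genotype from I^A I^A × I^B i: 1/2 I^A I^B, 1/2 I^A i.
Crossing each possibility with the father i i and summing P(type B): 1/2·1/2 + 1/2·0 = 1/4.
Similarly for Rh via the mother's Rh distribution: P(Rh+) = 1.
Independent loci: 1/4 × 1 = 1/4.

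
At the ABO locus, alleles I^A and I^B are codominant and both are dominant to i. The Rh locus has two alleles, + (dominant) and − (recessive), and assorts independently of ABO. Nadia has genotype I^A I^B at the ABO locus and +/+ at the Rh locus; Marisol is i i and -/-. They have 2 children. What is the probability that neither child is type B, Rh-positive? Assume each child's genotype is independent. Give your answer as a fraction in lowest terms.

1/4

ABO cross I^A I^B × i i → 1/2 A, 1/2 B.
Rh cross +/+ × -/- → 1 Rh+; so P(type B, Rh-positive) = 1/2 × 1 = 1/2 per child.
P(not type B, Rh-positive) = 1/2 for one child; (1/2)^2 = 1/4.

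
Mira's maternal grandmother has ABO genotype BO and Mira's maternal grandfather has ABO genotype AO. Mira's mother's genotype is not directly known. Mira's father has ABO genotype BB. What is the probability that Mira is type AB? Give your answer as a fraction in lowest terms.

Mira's mother's ABO genotype from BO × AO: 1/4 AB, 1/4 AO, 1/4 BO, 1/4 OO.
Crossing each possibility with the father BB and summing P(type AB): 1/4·1/2 + 1/4·1/2 + 1/4·0 + 1/4·0 = 1/4.

1/4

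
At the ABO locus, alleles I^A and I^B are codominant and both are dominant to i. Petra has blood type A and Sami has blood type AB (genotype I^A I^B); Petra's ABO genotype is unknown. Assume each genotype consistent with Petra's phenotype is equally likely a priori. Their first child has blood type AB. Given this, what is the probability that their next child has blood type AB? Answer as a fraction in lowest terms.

5/12

Possible genotypes: Petra ∈ {I^A I^A, I^A i}; Sami ∈ {I^A I^B}.
Weight each parental genotype pair by prior × P(type-AB child):
  I^A I^A × I^A I^B: posterior weight 2/3; P(next child type AB) = 1/2.
  I^A i × I^A I^B: posterior weight 1/3; P(next child type AB) = 1/4.
Weighted sum = 5/12.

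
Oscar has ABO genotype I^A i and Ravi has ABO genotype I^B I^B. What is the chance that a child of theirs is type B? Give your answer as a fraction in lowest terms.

ABO cross I^A i × I^B I^B → offspring phenotypes: 1/2 B, 1/2 AB.
So P(type B) = 1/2.

1/2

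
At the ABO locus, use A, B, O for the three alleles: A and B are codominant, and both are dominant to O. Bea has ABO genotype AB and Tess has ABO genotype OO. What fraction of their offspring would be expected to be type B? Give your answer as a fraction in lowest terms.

1/2

ABO cross AB × OO → offspring phenotypes: 1/2 A, 1/2 B.
So P(type B) = 1/2.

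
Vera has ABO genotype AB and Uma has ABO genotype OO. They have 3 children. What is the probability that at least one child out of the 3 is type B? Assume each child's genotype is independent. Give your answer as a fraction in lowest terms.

7/8

ABO cross AB × OO → 1/2 A, 1/2 B.
So P(type B) = 1/2 per child.
P(none) = (1/2)^3 = 1/8; P(at least one) = 1 − 1/8 = 7/8.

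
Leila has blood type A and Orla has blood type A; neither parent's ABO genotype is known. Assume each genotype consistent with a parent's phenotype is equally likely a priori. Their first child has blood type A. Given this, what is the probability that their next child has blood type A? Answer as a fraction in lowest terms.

19/20

Possible genotypes: Leila ∈ {AA, AO}; Orla ∈ {AA, AO}.
Weight each parental genotype pair by prior × P(type-A child):
  AA × AA: posterior weight 4/15; P(next child type A) = 1.
  AA × AO: posterior weight 4/15; P(next child type A) = 1.
  AO × AA: posterior weight 4/15; P(next child type A) = 1.
  AO × AO: posterior weight 1/5; P(next child type A) = 3/4.
Weighted sum = 19/20.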